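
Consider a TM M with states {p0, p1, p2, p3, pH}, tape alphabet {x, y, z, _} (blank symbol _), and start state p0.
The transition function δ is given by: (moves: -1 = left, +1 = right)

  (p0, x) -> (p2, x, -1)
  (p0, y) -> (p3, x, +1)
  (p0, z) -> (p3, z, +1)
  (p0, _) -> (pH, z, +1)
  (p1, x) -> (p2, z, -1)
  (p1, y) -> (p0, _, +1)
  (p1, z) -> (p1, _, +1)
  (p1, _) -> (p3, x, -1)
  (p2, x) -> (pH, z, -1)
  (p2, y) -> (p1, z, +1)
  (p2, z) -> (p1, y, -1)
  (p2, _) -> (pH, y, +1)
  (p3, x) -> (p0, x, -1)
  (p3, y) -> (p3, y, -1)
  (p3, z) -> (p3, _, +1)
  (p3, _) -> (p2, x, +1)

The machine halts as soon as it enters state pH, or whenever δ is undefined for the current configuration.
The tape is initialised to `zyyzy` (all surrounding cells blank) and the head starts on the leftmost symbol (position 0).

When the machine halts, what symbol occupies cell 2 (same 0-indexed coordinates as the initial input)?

_

p0 | [z]yyzy_   read z → write z, move +1, go to p3
p3 | z[y]yzy_   read y → write y, move -1, go to p3
p3 | [z]yyzy_   read z → write _, move +1, go to p3
p3 | _[y]yzy_   read y → write y, move -1, go to p3
p3 | [_]yyzy_   read _ → write x, move +1, go to p2
p2 | x[y]yzy_   read y → write z, move +1, go to p1
p1 | xz[y]zy_   read y → write _, move +1, go to p0
p0 | xz_[z]y_   read z → write z, move +1, go to p3
p3 | xz_z[y]_   read y → write y, move -1, go to p3
p3 | xz_[z]y_   read z → write _, move +1, go to p3
p3 | xz__[y]_   read y → write y, move -1, go to p3
p3 | xz_[_]y_   read _ → write x, move +1, go to p2
p2 | xz_x[y]_   read y → write z, move +1, go to p1
p1 | xz_xz[_]   read _ → write x, move -1, go to p3
p3 | xz_x[z]x   read z → write _, move +1, go to p3
p3 | xz_x_[x]   read x → write x, move -1, go to p0
p0 | xz_x[_]x   read _ → write z, move +1, go to pH
pH | xz_xz[x]
Cell 2 holds _ when M halts.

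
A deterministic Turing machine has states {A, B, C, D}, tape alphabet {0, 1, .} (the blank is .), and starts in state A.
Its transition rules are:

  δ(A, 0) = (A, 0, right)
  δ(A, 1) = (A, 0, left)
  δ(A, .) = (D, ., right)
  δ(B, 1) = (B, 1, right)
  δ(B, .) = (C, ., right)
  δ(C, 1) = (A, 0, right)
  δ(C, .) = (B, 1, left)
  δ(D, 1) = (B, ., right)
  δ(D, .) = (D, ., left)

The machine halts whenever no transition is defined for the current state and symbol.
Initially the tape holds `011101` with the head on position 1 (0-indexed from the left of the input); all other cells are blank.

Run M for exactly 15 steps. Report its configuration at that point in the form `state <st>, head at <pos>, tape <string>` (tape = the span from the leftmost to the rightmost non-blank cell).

state D, head at 6, tape 000000

state=A head=1 tape=0[1]1101..   (A,1)→(A,0,left)
state=A head=0 tape=[0]01101..   (A,0)→(A,0,right)
state=A head=1 tape=0[0]1101..   (A,0)→(A,0,right)
state=A head=2 tape=00[1]101..   (A,1)→(A,0,left)
state=A head=1 tape=0[0]0101..   (A,0)→(A,0,right)
state=A head=2 tape=00[0]101..   (A,0)→(A,0,right)
state=A head=3 tape=000[1]01..   (A,1)→(A,0,left)
state=A head=2 tape=00[0]001..   (A,0)→(A,0,right)
state=A head=3 tape=000[0]01..   (A,0)→(A,0,right)
state=A head=4 tape=0000[0]1..   (A,0)→(A,0,right)
state=A head=5 tape=00000[1]..   (A,1)→(A,0,left)
state=A head=4 tape=0000[0]0..   (A,0)→(A,0,right)
state=A head=5 tape=00000[0]..   (A,0)→(A,0,right)
state=A head=6 tape=000000[.].   (A,.)→(D,.,right)
state=D head=7 tape=000000.[.]   (D,.)→(D,.,left)
state=D head=6 tape=000000[.].
After 15 steps: state D, head at 6, tape 000000.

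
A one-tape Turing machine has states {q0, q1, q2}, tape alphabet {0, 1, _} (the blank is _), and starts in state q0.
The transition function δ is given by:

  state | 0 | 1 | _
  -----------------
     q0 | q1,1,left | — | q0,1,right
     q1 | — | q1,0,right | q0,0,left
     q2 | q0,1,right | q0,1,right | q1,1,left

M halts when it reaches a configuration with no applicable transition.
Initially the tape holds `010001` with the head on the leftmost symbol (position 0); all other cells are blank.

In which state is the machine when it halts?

q1

state=q0 head=0 tape=__[0]10001   (q0,0)→(q1,1,left)
state=q1 head=-1 tape=_[_]110001   (q1,_)→(q0,0,left)
state=q0 head=-2 tape=[_]0110001   (q0,_)→(q0,1,right)
state=q0 head=-1 tape=1[0]110001   (q0,0)→(q1,1,left)
state=q1 head=-2 tape=[1]1110001   (q1,1)→(q1,0,right)
state=q1 head=-1 tape=0[1]110001   (q1,1)→(q1,0,right)
state=q1 head=0 tape=00[1]10001   (q1,1)→(q1,0,right)
state=q1 head=1 tape=000[1]0001   (q1,1)→(q1,0,right)
state=q1 head=2 tape=0000[0]001
No transition is defined for (q1, 0); M halts in state q1.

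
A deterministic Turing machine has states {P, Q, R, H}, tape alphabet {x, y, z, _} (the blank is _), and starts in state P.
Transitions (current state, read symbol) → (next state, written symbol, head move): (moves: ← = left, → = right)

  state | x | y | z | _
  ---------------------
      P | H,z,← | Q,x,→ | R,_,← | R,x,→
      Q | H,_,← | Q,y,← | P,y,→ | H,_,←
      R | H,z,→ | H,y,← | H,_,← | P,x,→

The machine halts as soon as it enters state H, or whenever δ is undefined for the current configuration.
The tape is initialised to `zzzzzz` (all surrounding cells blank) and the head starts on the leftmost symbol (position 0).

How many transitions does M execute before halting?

state=P head=0 tape=_[z]zzzzz   (P,z)→(R,_,←)
state=R head=-1 tape=[_]_zzzzz   (R,_)→(P,x,→)
state=P head=0 tape=x[_]zzzzz   (P,_)→(R,x,→)
state=R head=1 tape=xx[z]zzzz   (R,z)→(H,_,←)
state=H head=0 tape=x[x]_zzzz
M halts after 4 transitions.

4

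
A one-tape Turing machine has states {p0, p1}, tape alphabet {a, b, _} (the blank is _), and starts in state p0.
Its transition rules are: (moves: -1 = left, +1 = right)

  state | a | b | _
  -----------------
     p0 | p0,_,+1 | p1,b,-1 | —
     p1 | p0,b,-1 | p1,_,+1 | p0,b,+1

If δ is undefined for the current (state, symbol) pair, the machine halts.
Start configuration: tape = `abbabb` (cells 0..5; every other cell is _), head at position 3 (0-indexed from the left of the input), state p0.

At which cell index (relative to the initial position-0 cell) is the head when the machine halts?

p0 | abb[a]bb__   read a → write _, move +1, go to p0
p0 | abb_[b]b__   read b → write b, move -1, go to p1
p1 | abb[_]bb__   read _ → write b, move +1, go to p0
p0 | abbb[b]b__   read b → write b, move -1, go to p1
p1 | abb[b]bb__   read b → write _, move +1, go to p1
p1 | abb_[b]b__   read b → write _, move +1, go to p1
p1 | abb__[b]__   read b → write _, move +1, go to p1
p1 | abb___[_]_   read _ → write b, move +1, go to p0
p0 | abb___b[_]
At halt the head is at cell 7.

7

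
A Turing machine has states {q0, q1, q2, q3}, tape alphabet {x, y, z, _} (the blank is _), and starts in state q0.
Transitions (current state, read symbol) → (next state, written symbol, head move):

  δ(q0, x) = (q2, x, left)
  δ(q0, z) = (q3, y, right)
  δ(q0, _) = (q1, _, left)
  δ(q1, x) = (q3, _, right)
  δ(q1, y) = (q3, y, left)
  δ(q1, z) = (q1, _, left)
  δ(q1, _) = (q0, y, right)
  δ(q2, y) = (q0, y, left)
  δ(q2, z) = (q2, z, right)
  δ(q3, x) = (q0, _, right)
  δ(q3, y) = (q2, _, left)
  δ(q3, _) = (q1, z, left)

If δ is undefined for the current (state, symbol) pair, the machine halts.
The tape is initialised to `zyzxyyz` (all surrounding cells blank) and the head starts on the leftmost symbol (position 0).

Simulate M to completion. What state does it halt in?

q0

state=q0 head=0 tape=____[z]yzxyyz   (q0,z)→(q3,y,right)
state=q3 head=1 tape=____y[y]zxyyz   (q3,y)→(q2,_,left)
state=q2 head=0 tape=____[y]_zxyyz   (q2,y)→(q0,y,left)
state=q0 head=-1 tape=___[_]y_zxyyz   (q0,_)→(q1,_,left)
state=q1 head=-2 tape=__[_]_y_zxyyz   (q1,_)→(q0,y,right)
state=q0 head=-1 tape=__y[_]y_zxyyz   (q0,_)→(q1,_,left)
state=q1 head=-2 tape=__[y]_y_zxyyz   (q1,y)→(q3,y,left)
state=q3 head=-3 tape=_[_]y_y_zxyyz   (q3,_)→(q1,z,left)
state=q1 head=-4 tape=[_]zy_y_zxyyz   (q1,_)→(q0,y,right)
state=q0 head=-3 tape=y[z]y_y_zxyyz   (q0,z)→(q3,y,right)
state=q3 head=-2 tape=yy[y]_y_zxyyz   (q3,y)→(q2,_,left)
state=q2 head=-3 tape=y[y]__y_zxyyz   (q2,y)→(q0,y,left)
state=q0 head=-4 tape=[y]y__y_zxyyz
No transition is defined for (q0, y); M halts in state q0.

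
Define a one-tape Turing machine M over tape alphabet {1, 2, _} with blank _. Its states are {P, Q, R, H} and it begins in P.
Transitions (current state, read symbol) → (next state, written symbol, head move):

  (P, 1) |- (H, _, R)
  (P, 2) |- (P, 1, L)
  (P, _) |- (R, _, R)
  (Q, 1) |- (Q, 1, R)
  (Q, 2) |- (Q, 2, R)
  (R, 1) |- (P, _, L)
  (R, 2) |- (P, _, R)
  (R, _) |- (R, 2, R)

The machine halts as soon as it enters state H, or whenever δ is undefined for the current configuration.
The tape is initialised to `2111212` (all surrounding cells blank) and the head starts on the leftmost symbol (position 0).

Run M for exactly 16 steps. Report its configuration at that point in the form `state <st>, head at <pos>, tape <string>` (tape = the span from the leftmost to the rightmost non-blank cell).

state=P head=0 tape=_[2]111212   (P,2)→(P,1,L)
state=P head=-1 tape=[_]1111212   (P,_)→(R,_,R)
state=R head=0 tape=_[1]111212   (R,1)→(P,_,L)
state=P head=-1 tape=[_]_111212   (P,_)→(R,_,R)
state=R head=0 tape=_[_]111212   (R,_)→(R,2,R)
state=R head=1 tape=_2[1]11212   (R,1)→(P,_,L)
state=P head=0 tape=_[2]_11212   (P,2)→(P,1,L)
state=P head=-1 tape=[_]1_11212   (P,_)→(R,_,R)
state=R head=0 tape=_[1]_11212   (R,1)→(P,_,L)
state=P head=-1 tape=[_]__11212   (P,_)→(R,_,R)
state=R head=0 tape=_[_]_11212   (R,_)→(R,2,R)
state=R head=1 tape=_2[_]11212   (R,_)→(R,2,R)
state=R head=2 tape=_22[1]1212   (R,1)→(P,_,L)
state=P head=1 tape=_2[2]_1212   (P,2)→(P,1,L)
state=P head=0 tape=_[2]1_1212   (P,2)→(P,1,L)
state=P head=-1 tape=[_]11_1212   (P,_)→(R,_,R)
state=R head=0 tape=_[1]1_1212
After 16 steps: state R, head at 0, tape 11_1212.

state R, head at 0, tape 11_1212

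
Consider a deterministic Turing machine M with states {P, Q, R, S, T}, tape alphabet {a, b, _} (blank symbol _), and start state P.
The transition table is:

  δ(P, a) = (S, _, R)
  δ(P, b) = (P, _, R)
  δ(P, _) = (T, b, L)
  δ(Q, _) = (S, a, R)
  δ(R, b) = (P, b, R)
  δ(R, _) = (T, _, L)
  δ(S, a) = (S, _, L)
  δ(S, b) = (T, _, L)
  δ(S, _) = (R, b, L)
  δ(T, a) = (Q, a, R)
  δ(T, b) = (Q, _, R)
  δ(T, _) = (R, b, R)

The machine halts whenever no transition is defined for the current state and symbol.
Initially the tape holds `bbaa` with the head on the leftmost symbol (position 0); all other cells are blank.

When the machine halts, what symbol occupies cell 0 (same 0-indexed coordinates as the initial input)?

P | [b]baa   read b → write _, move R, go to P
P | _[b]aa   read b → write _, move R, go to P
P | __[a]a   read a → write _, move R, go to S
S | ___[a]   read a → write _, move L, go to S
S | __[_]_   read _ → write b, move L, go to R
R | _[_]b_   read _ → write _, move L, go to T
T | [_]_b_   read _ → write b, move R, go to R
R | b[_]b_   read _ → write _, move L, go to T
T | [b]_b_   read b → write _, move R, go to Q
Q | _[_]b_   read _ → write a, move R, go to S
S | _a[b]_   read b → write _, move L, go to T
T | _[a]__   read a → write a, move R, go to Q
Q | _a[_]_   read _ → write a, move R, go to S
S | _aa[_]   read _ → write b, move L, go to R
R | _a[a]b
Cell 0 holds _ when M halts.

_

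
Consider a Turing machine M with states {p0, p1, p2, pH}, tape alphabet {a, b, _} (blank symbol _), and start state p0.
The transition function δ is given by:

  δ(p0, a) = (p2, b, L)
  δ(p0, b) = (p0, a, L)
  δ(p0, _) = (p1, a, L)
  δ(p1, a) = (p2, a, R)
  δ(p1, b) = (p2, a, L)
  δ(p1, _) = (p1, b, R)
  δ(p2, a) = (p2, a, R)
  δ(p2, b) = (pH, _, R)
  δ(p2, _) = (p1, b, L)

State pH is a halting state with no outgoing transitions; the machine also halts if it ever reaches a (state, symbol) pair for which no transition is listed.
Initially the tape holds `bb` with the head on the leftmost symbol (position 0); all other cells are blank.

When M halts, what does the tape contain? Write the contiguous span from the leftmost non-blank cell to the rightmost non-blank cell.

baa

p0 | __[b]b_   read b → write a, move L, go to p0
p0 | _[_]ab_   read _ → write a, move L, go to p1
p1 | [_]aab_   read _ → write b, move R, go to p1
p1 | b[a]ab_   read a → write a, move R, go to p2
p2 | ba[a]b_   read a → write a, move R, go to p2
p2 | baa[b]_   read b → write _, move R, go to pH
pH | baa_[_]
The non-blank tape span at halt is baa.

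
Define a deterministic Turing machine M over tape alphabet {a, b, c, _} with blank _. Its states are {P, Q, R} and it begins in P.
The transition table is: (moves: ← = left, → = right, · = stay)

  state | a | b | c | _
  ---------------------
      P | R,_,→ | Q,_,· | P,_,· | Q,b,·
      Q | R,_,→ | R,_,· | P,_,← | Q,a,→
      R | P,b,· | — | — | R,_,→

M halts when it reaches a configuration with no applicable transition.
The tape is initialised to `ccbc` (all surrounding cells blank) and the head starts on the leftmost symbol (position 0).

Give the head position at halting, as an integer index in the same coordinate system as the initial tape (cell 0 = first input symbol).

state=P head=0 tape=[c]cbc   (P,c)→(P,_,·)
state=P head=0 tape=[_]cbc   (P,_)→(Q,b,·)
state=Q head=0 tape=[b]cbc   (Q,b)→(R,_,·)
state=R head=0 tape=[_]cbc   (R,_)→(R,_,→)
state=R head=1 tape=_[c]bc
At halt the head is at cell 1.

1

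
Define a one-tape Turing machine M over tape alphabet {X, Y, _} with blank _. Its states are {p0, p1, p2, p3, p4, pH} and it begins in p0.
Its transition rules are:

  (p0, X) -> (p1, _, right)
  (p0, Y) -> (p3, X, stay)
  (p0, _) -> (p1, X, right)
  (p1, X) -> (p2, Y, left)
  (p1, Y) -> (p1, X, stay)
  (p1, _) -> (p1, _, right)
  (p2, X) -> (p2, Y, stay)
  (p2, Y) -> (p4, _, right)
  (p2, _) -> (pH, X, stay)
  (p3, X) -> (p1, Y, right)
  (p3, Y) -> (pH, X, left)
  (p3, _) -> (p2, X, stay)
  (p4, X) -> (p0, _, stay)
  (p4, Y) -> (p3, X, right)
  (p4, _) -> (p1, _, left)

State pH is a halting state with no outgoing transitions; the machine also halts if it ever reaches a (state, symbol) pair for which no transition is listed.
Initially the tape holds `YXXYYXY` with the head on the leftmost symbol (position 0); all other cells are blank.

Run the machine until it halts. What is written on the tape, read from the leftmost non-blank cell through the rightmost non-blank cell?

p0 | [Y]XXYYXY   read Y → write X, move stay, go to p3
p3 | [X]XXYYXY   read X → write Y, move right, go to p1
p1 | Y[X]XYYXY   read X → write Y, move left, go to p2
p2 | [Y]YXYYXY   read Y → write _, move right, go to p4
p4 | _[Y]XYYXY   read Y → write X, move right, go to p3
p3 | _X[X]YYXY   read X → write Y, move right, go to p1
p1 | _XY[Y]YXY   read Y → write X, move stay, go to p1
p1 | _XY[X]YXY   read X → write Y, move left, go to p2
p2 | _X[Y]YYXY   read Y → write _, move right, go to p4
p4 | _X_[Y]YXY   read Y → write X, move right, go to p3
p3 | _X_X[Y]XY   read Y → write X, move left, go to pH
pH | _X_[X]XXY
The non-blank tape span at halt is X_XXXY.

X_XXXY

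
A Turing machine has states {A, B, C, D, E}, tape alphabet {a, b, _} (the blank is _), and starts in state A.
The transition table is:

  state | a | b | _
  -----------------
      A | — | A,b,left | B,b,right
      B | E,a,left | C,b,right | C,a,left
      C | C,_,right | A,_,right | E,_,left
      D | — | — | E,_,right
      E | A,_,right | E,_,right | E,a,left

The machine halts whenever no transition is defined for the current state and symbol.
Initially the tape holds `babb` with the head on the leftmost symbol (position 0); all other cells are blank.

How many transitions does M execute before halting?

A | _[b]abb_   read b → write b, move left, go to A
A | [_]babb_   read _ → write b, move right, go to B
B | b[b]abb_   read b → write b, move right, go to C
C | bb[a]bb_   read a → write _, move right, go to C
C | bb_[b]b_   read b → write _, move right, go to A
A | bb__[b]_   read b → write b, move left, go to A
A | bb_[_]b_   read _ → write b, move right, go to B
B | bb_b[b]_   read b → write b, move right, go to C
C | bb_bb[_]   read _ → write _, move left, go to E
E | bb_b[b]_   read b → write _, move right, go to E
E | bb_b_[_]   read _ → write a, move left, go to E
E | bb_b[_]a   read _ → write a, move left, go to E
E | bb_[b]aa   read b → write _, move right, go to E
E | bb__[a]a   read a → write _, move right, go to A
A | bb___[a]
M halts after 14 transitions.

14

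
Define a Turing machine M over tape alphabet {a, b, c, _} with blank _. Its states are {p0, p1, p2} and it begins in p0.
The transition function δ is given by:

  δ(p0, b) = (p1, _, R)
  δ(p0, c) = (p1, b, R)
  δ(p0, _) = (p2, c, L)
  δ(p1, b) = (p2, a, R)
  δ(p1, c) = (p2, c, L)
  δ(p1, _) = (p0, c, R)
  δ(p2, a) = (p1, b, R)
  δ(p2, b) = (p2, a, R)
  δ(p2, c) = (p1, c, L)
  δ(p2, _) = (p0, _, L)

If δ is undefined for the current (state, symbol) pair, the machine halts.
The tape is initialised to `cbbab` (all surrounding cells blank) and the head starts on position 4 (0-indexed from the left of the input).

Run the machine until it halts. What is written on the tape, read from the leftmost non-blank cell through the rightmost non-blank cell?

p0 | cbba[b]__   read b → write _, move R, go to p1
p1 | cbba_[_]_   read _ → write c, move R, go to p0
p0 | cbba_c[_]   read _ → write c, move L, go to p2
p2 | cbba_[c]c   read c → write c, move L, go to p1
p1 | cbba[_]cc   read _ → write c, move R, go to p0
p0 | cbbac[c]c   read c → write b, move R, go to p1
p1 | cbbacb[c]   read c → write c, move L, go to p2
p2 | cbbac[b]c   read b → write a, move R, go to p2
p2 | cbbaca[c]   read c → write c, move L, go to p1
p1 | cbbac[a]c
The non-blank tape span at halt is cbbacac.

cbbacac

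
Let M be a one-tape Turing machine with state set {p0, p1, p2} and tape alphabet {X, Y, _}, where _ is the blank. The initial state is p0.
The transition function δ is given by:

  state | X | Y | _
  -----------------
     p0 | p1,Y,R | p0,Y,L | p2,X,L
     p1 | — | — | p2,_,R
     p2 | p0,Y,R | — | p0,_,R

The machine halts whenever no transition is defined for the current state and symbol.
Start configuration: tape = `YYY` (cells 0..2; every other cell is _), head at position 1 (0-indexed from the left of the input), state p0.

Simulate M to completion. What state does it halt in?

p1

p0 | __Y[Y]Y   read Y → write Y, move L, go to p0
p0 | __[Y]YY   read Y → write Y, move L, go to p0
p0 | _[_]YYY   read _ → write X, move L, go to p2
p2 | [_]XYYY   read _ → write _, move R, go to p0
p0 | _[X]YYY   read X → write Y, move R, go to p1
p1 | _Y[Y]YY
No transition is defined for (p1, Y); M halts in state p1.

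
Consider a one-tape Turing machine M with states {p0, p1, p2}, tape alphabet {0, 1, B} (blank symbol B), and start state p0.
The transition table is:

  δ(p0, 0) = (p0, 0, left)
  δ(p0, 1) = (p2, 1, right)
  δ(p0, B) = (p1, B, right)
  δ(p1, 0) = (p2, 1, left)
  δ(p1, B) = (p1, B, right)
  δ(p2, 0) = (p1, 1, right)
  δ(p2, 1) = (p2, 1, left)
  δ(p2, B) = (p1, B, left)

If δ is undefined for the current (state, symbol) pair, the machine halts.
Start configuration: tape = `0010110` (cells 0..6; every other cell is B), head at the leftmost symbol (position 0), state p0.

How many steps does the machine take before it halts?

p0 | BB[0]010110   read 0 → write 0, move left, go to p0
p0 | B[B]0010110   read B → write B, move right, go to p1
p1 | BB[0]010110   read 0 → write 1, move left, go to p2
p2 | B[B]1010110   read B → write B, move left, go to p1
p1 | [B]B1010110   read B → write B, move right, go to p1
p1 | B[B]1010110   read B → write B, move right, go to p1
p1 | BB[1]010110
M halts after 6 transitions.

6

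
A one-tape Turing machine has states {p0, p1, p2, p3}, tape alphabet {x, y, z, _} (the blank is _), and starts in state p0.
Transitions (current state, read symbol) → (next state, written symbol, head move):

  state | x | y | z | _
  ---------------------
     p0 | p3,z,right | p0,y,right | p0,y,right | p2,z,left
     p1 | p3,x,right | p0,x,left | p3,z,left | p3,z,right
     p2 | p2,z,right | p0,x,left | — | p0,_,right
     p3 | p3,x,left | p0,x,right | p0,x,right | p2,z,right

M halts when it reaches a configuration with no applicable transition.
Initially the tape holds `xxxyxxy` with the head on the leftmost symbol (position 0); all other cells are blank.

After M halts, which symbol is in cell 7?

p0 | [x]xxyxxy_   read x → write z, move right, go to p3
p3 | z[x]xyxxy_   read x → write x, move left, go to p3
p3 | [z]xxyxxy_   read z → write x, move right, go to p0
p0 | x[x]xyxxy_   read x → write z, move right, go to p3
p3 | xz[x]yxxy_   read x → write x, move left, go to p3
p3 | x[z]xyxxy_   read z → write x, move right, go to p0
p0 | xx[x]yxxy_   read x → write z, move right, go to p3
p3 | xxz[y]xxy_   read y → write x, move right, go to p0
p0 | xxzx[x]xy_   read x → write z, move right, go to p3
p3 | xxzxz[x]y_   read x → write x, move left, go to p3
p3 | xxzx[z]xy_   read z → write x, move right, go to p0
p0 | xxzxx[x]y_   read x → write z, move right, go to p3
p3 | xxzxxz[y]_   read y → write x, move right, go to p0
p0 | xxzxxzx[_]   read _ → write z, move left, go to p2
p2 | xxzxxz[x]z   read x → write z, move right, go to p2
p2 | xxzxxzz[z]
Cell 7 holds z when M halts.

z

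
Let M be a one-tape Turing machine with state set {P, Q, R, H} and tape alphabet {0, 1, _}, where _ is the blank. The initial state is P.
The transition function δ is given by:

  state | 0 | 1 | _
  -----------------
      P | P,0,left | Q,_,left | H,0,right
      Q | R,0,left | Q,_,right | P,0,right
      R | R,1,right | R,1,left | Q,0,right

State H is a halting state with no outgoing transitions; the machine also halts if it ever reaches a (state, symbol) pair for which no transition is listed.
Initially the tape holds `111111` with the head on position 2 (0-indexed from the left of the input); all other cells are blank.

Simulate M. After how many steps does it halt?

14

state=P head=2 tape=11[1]111___   (P,1)→(Q,_,left)
state=Q head=1 tape=1[1]_111___   (Q,1)→(Q,_,right)
state=Q head=2 tape=1_[_]111___   (Q,_)→(P,0,right)
state=P head=3 tape=1_0[1]11___   (P,1)→(Q,_,left)
state=Q head=2 tape=1_[0]_11___   (Q,0)→(R,0,left)
state=R head=1 tape=1[_]0_11___   (R,_)→(Q,0,right)
state=Q head=2 tape=10[0]_11___   (Q,0)→(R,0,left)
state=R head=1 tape=1[0]0_11___   (R,0)→(R,1,right)
state=R head=2 tape=11[0]_11___   (R,0)→(R,1,right)
state=R head=3 tape=111[_]11___   (R,_)→(Q,0,right)
state=Q head=4 tape=1110[1]1___   (Q,1)→(Q,_,right)
state=Q head=5 tape=1110_[1]___   (Q,1)→(Q,_,right)
state=Q head=6 tape=1110__[_]__   (Q,_)→(P,0,right)
state=P head=7 tape=1110__0[_]_   (P,_)→(H,0,right)
state=H head=8 tape=1110__00[_]
M halts after 14 transitions.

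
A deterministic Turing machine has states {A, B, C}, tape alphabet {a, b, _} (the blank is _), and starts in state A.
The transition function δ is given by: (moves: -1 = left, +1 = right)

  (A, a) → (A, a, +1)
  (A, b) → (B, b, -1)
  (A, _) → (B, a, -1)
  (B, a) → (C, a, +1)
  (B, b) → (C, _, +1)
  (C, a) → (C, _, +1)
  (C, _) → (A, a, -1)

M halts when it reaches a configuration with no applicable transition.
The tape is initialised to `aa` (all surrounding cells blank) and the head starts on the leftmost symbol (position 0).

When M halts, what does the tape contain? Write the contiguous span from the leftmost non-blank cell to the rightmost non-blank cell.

aa_aa

state=A head=0 tape=[a]a___   (A,a)→(A,a,+1)
state=A head=1 tape=a[a]___   (A,a)→(A,a,+1)
state=A head=2 tape=aa[_]__   (A,_)→(B,a,-1)
state=B head=1 tape=a[a]a__   (B,a)→(C,a,+1)
state=C head=2 tape=aa[a]__   (C,a)→(C,_,+1)
state=C head=3 tape=aa_[_]_   (C,_)→(A,a,-1)
state=A head=2 tape=aa[_]a_   (A,_)→(B,a,-1)
state=B head=1 tape=a[a]aa_   (B,a)→(C,a,+1)
state=C head=2 tape=aa[a]a_   (C,a)→(C,_,+1)
state=C head=3 tape=aa_[a]_   (C,a)→(C,_,+1)
state=C head=4 tape=aa__[_]   (C,_)→(A,a,-1)
state=A head=3 tape=aa_[_]a   (A,_)→(B,a,-1)
state=B head=2 tape=aa[_]aa
The non-blank tape span at halt is aa_aa.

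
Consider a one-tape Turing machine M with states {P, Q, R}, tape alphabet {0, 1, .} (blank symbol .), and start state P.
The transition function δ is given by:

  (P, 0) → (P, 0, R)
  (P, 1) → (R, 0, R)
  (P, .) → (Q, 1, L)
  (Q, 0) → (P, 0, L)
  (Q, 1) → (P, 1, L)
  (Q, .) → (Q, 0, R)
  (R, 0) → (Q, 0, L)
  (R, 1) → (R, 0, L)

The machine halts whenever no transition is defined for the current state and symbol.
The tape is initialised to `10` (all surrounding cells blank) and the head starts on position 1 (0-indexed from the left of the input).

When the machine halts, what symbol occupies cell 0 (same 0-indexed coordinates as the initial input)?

0

state=P head=1 tape=..1[0]..   (P,0)→(P,0,R)
state=P head=2 tape=..10[.].   (P,.)→(Q,1,L)
state=Q head=1 tape=..1[0]1.   (Q,0)→(P,0,L)
state=P head=0 tape=..[1]01.   (P,1)→(R,0,R)
state=R head=1 tape=..0[0]1.   (R,0)→(Q,0,L)
state=Q head=0 tape=..[0]01.   (Q,0)→(P,0,L)
state=P head=-1 tape=.[.]001.   (P,.)→(Q,1,L)
state=Q head=-2 tape=[.]1001.   (Q,.)→(Q,0,R)
state=Q head=-1 tape=0[1]001.   (Q,1)→(P,1,L)
state=P head=-2 tape=[0]1001.   (P,0)→(P,0,R)
state=P head=-1 tape=0[1]001.   (P,1)→(R,0,R)
state=R head=0 tape=00[0]01.   (R,0)→(Q,0,L)
state=Q head=-1 tape=0[0]001.   (Q,0)→(P,0,L)
state=P head=-2 tape=[0]0001.   (P,0)→(P,0,R)
state=P head=-1 tape=0[0]001.   (P,0)→(P,0,R)
state=P head=0 tape=00[0]01.   (P,0)→(P,0,R)
state=P head=1 tape=000[0]1.   (P,0)→(P,0,R)
state=P head=2 tape=0000[1].   (P,1)→(R,0,R)
state=R head=3 tape=00000[.]
Cell 0 holds 0 when M halts.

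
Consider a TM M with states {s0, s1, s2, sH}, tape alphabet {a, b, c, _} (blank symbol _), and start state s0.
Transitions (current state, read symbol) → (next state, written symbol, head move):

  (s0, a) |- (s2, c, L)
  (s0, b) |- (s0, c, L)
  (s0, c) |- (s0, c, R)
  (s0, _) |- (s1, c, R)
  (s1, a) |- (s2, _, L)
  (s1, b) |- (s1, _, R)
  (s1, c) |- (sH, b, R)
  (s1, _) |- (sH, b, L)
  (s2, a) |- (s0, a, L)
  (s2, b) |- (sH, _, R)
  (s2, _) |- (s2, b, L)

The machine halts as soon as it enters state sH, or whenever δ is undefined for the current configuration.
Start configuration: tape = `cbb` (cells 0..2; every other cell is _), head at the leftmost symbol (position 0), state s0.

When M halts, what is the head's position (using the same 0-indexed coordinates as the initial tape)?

s0 | [c]bb__   read c → write c, move R, go to s0
s0 | c[b]b__   read b → write c, move L, go to s0
s0 | [c]cb__   read c → write c, move R, go to s0
s0 | c[c]b__   read c → write c, move R, go to s0
s0 | cc[b]__   read b → write c, move L, go to s0
s0 | c[c]c__   read c → write c, move R, go to s0
s0 | cc[c]__   read c → write c, move R, go to s0
s0 | ccc[_]_   read _ → write c, move R, go to s1
s1 | cccc[_]   read _ → write b, move L, go to sH
sH | ccc[c]b
At halt the head is at cell 3.

3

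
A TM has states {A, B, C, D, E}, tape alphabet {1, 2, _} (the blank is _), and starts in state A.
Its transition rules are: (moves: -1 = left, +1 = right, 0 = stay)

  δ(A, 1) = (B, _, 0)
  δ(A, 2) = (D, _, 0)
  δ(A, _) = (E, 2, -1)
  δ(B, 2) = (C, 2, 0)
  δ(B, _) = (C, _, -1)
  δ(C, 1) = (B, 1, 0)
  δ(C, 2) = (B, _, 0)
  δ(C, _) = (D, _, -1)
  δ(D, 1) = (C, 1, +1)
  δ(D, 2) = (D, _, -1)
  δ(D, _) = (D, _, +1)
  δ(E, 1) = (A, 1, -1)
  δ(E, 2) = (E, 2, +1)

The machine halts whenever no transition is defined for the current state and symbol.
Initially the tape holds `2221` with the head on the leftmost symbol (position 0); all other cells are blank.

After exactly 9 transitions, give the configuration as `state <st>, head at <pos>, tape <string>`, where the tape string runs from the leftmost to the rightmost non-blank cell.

state=A head=0 tape=[2]221_   (A,2)→(D,_,0)
state=D head=0 tape=[_]221_   (D,_)→(D,_,+1)
state=D head=1 tape=_[2]21_   (D,2)→(D,_,-1)
state=D head=0 tape=[_]_21_   (D,_)→(D,_,+1)
state=D head=1 tape=_[_]21_   (D,_)→(D,_,+1)
state=D head=2 tape=__[2]1_   (D,2)→(D,_,-1)
state=D head=1 tape=_[_]_1_   (D,_)→(D,_,+1)
state=D head=2 tape=__[_]1_   (D,_)→(D,_,+1)
state=D head=3 tape=___[1]_   (D,1)→(C,1,+1)
state=C head=4 tape=___1[_]
After 9 steps: state C, head at 4, tape 1.

state C, head at 4, tape 1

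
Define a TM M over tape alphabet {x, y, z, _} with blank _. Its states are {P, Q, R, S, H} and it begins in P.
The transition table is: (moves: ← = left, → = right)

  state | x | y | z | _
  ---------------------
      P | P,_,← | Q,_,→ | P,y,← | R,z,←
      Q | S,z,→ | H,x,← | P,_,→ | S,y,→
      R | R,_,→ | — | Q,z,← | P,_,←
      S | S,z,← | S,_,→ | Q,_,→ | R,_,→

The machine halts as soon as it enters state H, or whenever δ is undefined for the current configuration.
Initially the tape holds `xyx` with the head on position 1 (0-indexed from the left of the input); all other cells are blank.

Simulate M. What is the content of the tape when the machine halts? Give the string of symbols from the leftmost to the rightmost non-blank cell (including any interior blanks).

xyz_z

state=P head=1 tape=x[y]x__   (P,y)→(Q,_,→)
state=Q head=2 tape=x_[x]__   (Q,x)→(S,z,→)
state=S head=3 tape=x_z[_]_   (S,_)→(R,_,→)
state=R head=4 tape=x_z_[_]   (R,_)→(P,_,←)
state=P head=3 tape=x_z[_]_   (P,_)→(R,z,←)
state=R head=2 tape=x_[z]z_   (R,z)→(Q,z,←)
state=Q head=1 tape=x[_]zz_   (Q,_)→(S,y,→)
state=S head=2 tape=xy[z]z_   (S,z)→(Q,_,→)
state=Q head=3 tape=xy_[z]_   (Q,z)→(P,_,→)
state=P head=4 tape=xy__[_]   (P,_)→(R,z,←)
state=R head=3 tape=xy_[_]z   (R,_)→(P,_,←)
state=P head=2 tape=xy[_]_z   (P,_)→(R,z,←)
state=R head=1 tape=x[y]z_z
The non-blank tape span at halt is xyz_z.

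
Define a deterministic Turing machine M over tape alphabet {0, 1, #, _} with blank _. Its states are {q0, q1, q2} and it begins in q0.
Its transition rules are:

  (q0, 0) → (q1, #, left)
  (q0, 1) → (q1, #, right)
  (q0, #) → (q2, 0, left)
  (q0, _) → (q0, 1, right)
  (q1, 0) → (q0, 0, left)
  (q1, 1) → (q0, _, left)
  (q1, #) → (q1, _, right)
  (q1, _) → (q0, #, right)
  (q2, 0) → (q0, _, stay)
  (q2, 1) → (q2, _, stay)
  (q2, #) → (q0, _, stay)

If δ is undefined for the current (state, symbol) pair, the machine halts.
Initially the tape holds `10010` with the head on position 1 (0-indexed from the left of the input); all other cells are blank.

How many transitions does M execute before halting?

q0 | _1[0]010   read 0 → write #, move left, go to q1
q1 | _[1]#010   read 1 → write _, move left, go to q0
q0 | [_]_#010   read _ → write 1, move right, go to q0
q0 | 1[_]#010   read _ → write 1, move right, go to q0
q0 | 11[#]010   read # → write 0, move left, go to q2
q2 | 1[1]0010   read 1 → write _, move stay, go to q2
q2 | 1[_]0010
M halts after 6 transitions.

6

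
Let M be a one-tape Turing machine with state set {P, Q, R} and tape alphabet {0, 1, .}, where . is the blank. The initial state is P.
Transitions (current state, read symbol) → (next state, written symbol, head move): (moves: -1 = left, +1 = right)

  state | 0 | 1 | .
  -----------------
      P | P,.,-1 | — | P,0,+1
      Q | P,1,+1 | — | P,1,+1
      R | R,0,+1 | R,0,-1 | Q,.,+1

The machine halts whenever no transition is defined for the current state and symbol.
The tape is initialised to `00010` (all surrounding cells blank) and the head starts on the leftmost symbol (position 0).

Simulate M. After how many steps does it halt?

P | ...[0]0010   read 0 → write ., move -1, go to P
P | ..[.].0010   read . → write 0, move +1, go to P
P | ..0[.]0010   read . → write 0, move +1, go to P
P | ..00[0]010   read 0 → write ., move -1, go to P
P | ..0[0].010   read 0 → write ., move -1, go to P
P | ..[0]..010   read 0 → write ., move -1, go to P
P | .[.]...010   read . → write 0, move +1, go to P
P | .0[.]..010   read . → write 0, move +1, go to P
P | .00[.].010   read . → write 0, move +1, go to P
P | .000[.]010   read . → write 0, move +1, go to P
P | .0000[0]10   read 0 → write ., move -1, go to P
P | .000[0].10   read 0 → write ., move -1, go to P
P | .00[0]..10   read 0 → write ., move -1, go to P
P | .0[0]...10   read 0 → write ., move -1, go to P
P | .[0]....10   read 0 → write ., move -1, go to P
P | [.].....10   read . → write 0, move +1, go to P
P | 0[.]....10   read . → write 0, move +1, go to P
P | 00[.]...10   read . → write 0, move +1, go to P
P | 000[.]..10   read . → write 0, move +1, go to P
P | 0000[.].10   read . → write 0, move +1, go to P
P | 00000[.]10   read . → write 0, move +1, go to P
P | 000000[1]0
M halts after 21 transitions.

21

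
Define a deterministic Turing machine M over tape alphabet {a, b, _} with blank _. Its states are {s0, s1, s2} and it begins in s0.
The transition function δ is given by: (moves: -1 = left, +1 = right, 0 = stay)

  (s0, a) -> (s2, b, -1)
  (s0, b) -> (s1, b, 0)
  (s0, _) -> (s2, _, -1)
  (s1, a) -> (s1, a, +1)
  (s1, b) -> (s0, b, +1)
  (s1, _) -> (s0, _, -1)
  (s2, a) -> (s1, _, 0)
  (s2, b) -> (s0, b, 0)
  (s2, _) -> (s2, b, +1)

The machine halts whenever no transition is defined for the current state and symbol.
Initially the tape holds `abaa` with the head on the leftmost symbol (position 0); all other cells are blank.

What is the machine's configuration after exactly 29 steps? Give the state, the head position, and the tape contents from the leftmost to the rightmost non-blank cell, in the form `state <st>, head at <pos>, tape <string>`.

state=s0 head=0 tape=_[a]baa_   (s0,a)→(s2,b,-1)
state=s2 head=-1 tape=[_]bbaa_   (s2,_)→(s2,b,+1)
state=s2 head=0 tape=b[b]baa_   (s2,b)→(s0,b,0)
state=s0 head=0 tape=b[b]baa_   (s0,b)→(s1,b,0)
state=s1 head=0 tape=b[b]baa_   (s1,b)→(s0,b,+1)
state=s0 head=1 tape=bb[b]aa_   (s0,b)→(s1,b,0)
state=s1 head=1 tape=bb[b]aa_   (s1,b)→(s0,b,+1)
state=s0 head=2 tape=bbb[a]a_   (s0,a)→(s2,b,-1)
state=s2 head=1 tape=bb[b]ba_   (s2,b)→(s0,b,0)
state=s0 head=1 tape=bb[b]ba_   (s0,b)→(s1,b,0)
state=s1 head=1 tape=bb[b]ba_   (s1,b)→(s0,b,+1)
state=s0 head=2 tape=bbb[b]a_   (s0,b)→(s1,b,0)
state=s1 head=2 tape=bbb[b]a_   (s1,b)→(s0,b,+1)
state=s0 head=3 tape=bbbb[a]_   (s0,a)→(s2,b,-1)
state=s2 head=2 tape=bbb[b]b_   (s2,b)→(s0,b,0)
state=s0 head=2 tape=bbb[b]b_   (s0,b)→(s1,b,0)
state=s1 head=2 tape=bbb[b]b_   (s1,b)→(s0,b,+1)
state=s0 head=3 tape=bbbb[b]_   (s0,b)→(s1,b,0)
state=s1 head=3 tape=bbbb[b]_   (s1,b)→(s0,b,+1)
state=s0 head=4 tape=bbbbb[_]   (s0,_)→(s2,_,-1)
state=s2 head=3 tape=bbbb[b]_   (s2,b)→(s0,b,0)
state=s0 head=3 tape=bbbb[b]_   (s0,b)→(s1,b,0)
state=s1 head=3 tape=bbbb[b]_   (s1,b)→(s0,b,+1)
state=s0 head=4 tape=bbbbb[_]   (s0,_)→(s2,_,-1)
state=s2 head=3 tape=bbbb[b]_   (s2,b)→(s0,b,0)
state=s0 head=3 tape=bbbb[b]_   (s0,b)→(s1,b,0)
state=s1 head=3 tape=bbbb[b]_   (s1,b)→(s0,b,+1)
state=s0 head=4 tape=bbbbb[_]   (s0,_)→(s2,_,-1)
state=s2 head=3 tape=bbbb[b]_   (s2,b)→(s0,b,0)
state=s0 head=3 tape=bbbb[b]_
After 29 steps: state s0, head at 3, tape bbbbb.

state s0, head at 3, tape bbbbb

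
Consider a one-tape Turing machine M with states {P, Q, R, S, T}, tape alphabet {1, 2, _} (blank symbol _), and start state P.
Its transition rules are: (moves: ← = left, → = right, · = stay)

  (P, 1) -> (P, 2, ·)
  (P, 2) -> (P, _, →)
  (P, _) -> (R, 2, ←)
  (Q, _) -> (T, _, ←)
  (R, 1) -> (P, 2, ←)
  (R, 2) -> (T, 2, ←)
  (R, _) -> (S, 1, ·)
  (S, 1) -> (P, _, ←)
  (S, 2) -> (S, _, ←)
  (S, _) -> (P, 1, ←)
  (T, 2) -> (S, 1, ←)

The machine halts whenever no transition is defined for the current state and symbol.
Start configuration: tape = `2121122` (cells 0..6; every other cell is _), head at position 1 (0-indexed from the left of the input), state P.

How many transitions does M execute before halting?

P | _2[1]21122_   read 1 → write 2, move ·, go to P
P | _2[2]21122_   read 2 → write _, move →, go to P
P | _2_[2]1122_   read 2 → write _, move →, go to P
P | _2__[1]122_   read 1 → write 2, move ·, go to P
P | _2__[2]122_   read 2 → write _, move →, go to P
P | _2___[1]22_   read 1 → write 2, move ·, go to P
P | _2___[2]22_   read 2 → write _, move →, go to P
P | _2____[2]2_   read 2 → write _, move →, go to P
P | _2_____[2]_   read 2 → write _, move →, go to P
P | _2______[_]   read _ → write 2, move ←, go to R
R | _2_____[_]2   read _ → write 1, move ·, go to S
S | _2_____[1]2   read 1 → write _, move ←, go to P
P | _2____[_]_2   read _ → write 2, move ←, go to R
R | _2___[_]2_2   read _ → write 1, move ·, go to S
S | _2___[1]2_2   read 1 → write _, move ←, go to P
P | _2__[_]_2_2   read _ → write 2, move ←, go to R
R | _2_[_]2_2_2   read _ → write 1, move ·, go to S
S | _2_[1]2_2_2   read 1 → write _, move ←, go to P
P | _2[_]_2_2_2   read _ → write 2, move ←, go to R
R | _[2]2_2_2_2   read 2 → write 2, move ←, go to T
T | [_]22_2_2_2
M halts after 20 transitions.

20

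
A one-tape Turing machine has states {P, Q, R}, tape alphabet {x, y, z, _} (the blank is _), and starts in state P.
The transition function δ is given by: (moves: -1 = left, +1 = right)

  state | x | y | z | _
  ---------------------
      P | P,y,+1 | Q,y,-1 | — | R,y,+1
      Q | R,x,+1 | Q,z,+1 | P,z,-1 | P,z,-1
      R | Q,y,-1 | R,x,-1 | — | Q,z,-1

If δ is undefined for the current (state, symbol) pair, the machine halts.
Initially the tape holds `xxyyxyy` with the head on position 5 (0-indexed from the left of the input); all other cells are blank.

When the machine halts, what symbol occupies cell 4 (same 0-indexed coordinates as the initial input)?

z

P | xxyyx[y]y   read y → write y, move -1, go to Q
Q | xxyy[x]yy   read x → write x, move +1, go to R
R | xxyyx[y]y   read y → write x, move -1, go to R
R | xxyy[x]xy   read x → write y, move -1, go to Q
Q | xxy[y]yxy   read y → write z, move +1, go to Q
Q | xxyz[y]xy   read y → write z, move +1, go to Q
Q | xxyzz[x]y   read x → write x, move +1, go to R
R | xxyzzx[y]   read y → write x, move -1, go to R
R | xxyzz[x]x   read x → write y, move -1, go to Q
Q | xxyz[z]yx   read z → write z, move -1, go to P
P | xxy[z]zyx
Cell 4 holds z when M halts.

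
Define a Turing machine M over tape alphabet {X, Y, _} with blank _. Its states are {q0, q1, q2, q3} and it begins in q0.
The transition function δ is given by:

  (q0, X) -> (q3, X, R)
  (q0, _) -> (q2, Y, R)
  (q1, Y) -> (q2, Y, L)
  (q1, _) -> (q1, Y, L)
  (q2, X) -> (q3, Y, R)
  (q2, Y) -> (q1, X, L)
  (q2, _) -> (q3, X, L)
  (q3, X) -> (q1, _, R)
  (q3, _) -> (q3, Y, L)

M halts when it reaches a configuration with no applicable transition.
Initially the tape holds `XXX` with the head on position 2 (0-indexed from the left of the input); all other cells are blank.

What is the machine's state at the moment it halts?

q1

q0 | XX[X]_   read X → write X, move R, go to q3
q3 | XXX[_]   read _ → write Y, move L, go to q3
q3 | XX[X]Y   read X → write _, move R, go to q1
q1 | XX_[Y]   read Y → write Y, move L, go to q2
q2 | XX[_]Y   read _ → write X, move L, go to q3
q3 | X[X]XY   read X → write _, move R, go to q1
q1 | X_[X]Y
No transition is defined for (q1, X); M halts in state q1.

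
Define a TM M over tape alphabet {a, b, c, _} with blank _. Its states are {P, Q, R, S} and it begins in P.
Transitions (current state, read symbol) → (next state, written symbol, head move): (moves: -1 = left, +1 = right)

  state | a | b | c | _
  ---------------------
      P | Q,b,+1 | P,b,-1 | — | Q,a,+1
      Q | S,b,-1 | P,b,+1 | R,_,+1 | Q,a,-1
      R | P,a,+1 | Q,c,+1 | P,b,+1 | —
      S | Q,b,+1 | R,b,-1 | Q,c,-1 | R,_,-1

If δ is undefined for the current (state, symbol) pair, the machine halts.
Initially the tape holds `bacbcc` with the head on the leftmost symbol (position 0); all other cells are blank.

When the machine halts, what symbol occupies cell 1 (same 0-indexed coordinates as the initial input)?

state=P head=0 tape=_[b]acbcc__   (P,b)→(P,b,-1)
state=P head=-1 tape=[_]bacbcc__   (P,_)→(Q,a,+1)
state=Q head=0 tape=a[b]acbcc__   (Q,b)→(P,b,+1)
state=P head=1 tape=ab[a]cbcc__   (P,a)→(Q,b,+1)
state=Q head=2 tape=abb[c]bcc__   (Q,c)→(R,_,+1)
state=R head=3 tape=abb_[b]cc__   (R,b)→(Q,c,+1)
state=Q head=4 tape=abb_c[c]c__   (Q,c)→(R,_,+1)
state=R head=5 tape=abb_c_[c]__   (R,c)→(P,b,+1)
state=P head=6 tape=abb_c_b[_]_   (P,_)→(Q,a,+1)
state=Q head=7 tape=abb_c_ba[_]   (Q,_)→(Q,a,-1)
state=Q head=6 tape=abb_c_b[a]a   (Q,a)→(S,b,-1)
state=S head=5 tape=abb_c_[b]ba   (S,b)→(R,b,-1)
state=R head=4 tape=abb_c[_]bba
Cell 1 holds b when M halts.

b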